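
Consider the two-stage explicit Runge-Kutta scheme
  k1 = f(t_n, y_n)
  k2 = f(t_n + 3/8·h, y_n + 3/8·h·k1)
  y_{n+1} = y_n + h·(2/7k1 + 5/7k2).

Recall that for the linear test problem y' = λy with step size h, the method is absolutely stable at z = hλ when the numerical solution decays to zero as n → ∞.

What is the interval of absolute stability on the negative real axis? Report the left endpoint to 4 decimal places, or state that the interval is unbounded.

z∈(-3.7333,0).

Set f=λy, z=hλ:
  k1=λy_n ⇒ h·k1=z·y_n;  k2=λ(1+3/8z)y_n ⇒ h·k2=z(1+3/8z)y_n
  y_{n+1}/y_n = 1 + 2/7z + 5/7z(1+3/8z) = 1 + z + 15/56z²
  ⇒ R(z) = 1 + z + 15/56z².

Boundary: |R(x)|=1, x<0.
x=-1.61: |R|=0.0843
R=1: x+15/56x²=0 ⇒ x=−56/15=-3.7333; min R=1−1/(4·15/56)=0.0667>−1
Confirm numerically:
  x=-3.375: |R|=0.67606 <1
  x=-2.556: |R|=0.19395 <1
  x=-2.034: |R|=0.07417 <1
  x=-1.555: |R|=0.09269 <1
  x=-4.229: |R|=1.56148 >1
  x=-4.171: |R|=1.48898 >1
  x=-4.052: |R|=1.34587 >1
So |R|<1 on (-3.7333, 0).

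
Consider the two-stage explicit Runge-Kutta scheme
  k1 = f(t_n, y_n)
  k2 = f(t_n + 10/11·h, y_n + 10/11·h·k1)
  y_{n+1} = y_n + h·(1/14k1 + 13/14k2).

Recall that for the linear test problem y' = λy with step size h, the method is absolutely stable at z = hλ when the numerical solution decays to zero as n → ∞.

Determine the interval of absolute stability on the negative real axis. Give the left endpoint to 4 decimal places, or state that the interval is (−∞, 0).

On y'=λy, z=hλ:
  k1=λy_n ⇒ h·k1=z·y_n;  k2=λ(1+10/11z)y_n ⇒ h·k2=z(1+10/11z)y_n
  y_{n+1}/y_n = 1 + 1/14z + 13/14z(1+10/11z) = 1 + z + 65/77z²
  R(z) = 1 + z + 65/77z².

Boundary: |R(x)|=1, x<0.
x=-0.79: |R|=0.7368
R=1: x+65/77x²=0 ⇒ x=−77/65=-1.1846; min R=1−1/(4·65/77)=0.7038>−1
Confirm numerically:
  x=-1.093: |R|=0.91547 <1
  x=-1.012: |R|=0.85254 <1
  x=-0.940: |R|=0.80590 <1
  x=-0.726: |R|=0.71893 <1
  x=-1.750: |R|=1.83523 >1
  x=-1.482: |R|=1.37204 >1
  x=-1.453: |R|=1.32919 >1
Interval (-1.1846, 0).

z∈(-1.1846,0).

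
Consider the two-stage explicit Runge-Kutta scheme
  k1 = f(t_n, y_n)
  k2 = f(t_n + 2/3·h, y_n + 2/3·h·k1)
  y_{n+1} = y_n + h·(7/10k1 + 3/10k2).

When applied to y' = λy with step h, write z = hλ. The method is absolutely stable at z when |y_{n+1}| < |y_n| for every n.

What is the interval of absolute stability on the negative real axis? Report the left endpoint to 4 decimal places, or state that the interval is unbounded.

With y'=λy (z=hλ):
  k1=λy_n ⇒ h·k1=z·y_n;  k2=λ(1+2/3z)y_n ⇒ h·k2=z(1+2/3z)y_n
  y_{n+1}/y_n = 1 + 7/10z + 3/10z(1+2/3z) = 1 + z + 1/5z²
  Hence R(z) = 1 + z + 1/5z².

Need |R(x)|<1, x<0.
x=-1.5: |R|=0.0500
R=1: x+1/5x²=0 ⇒ x=−5=-5.0000; min R=1−1/(4·1/5)=-0.2500>−1
Confirm numerically:
  x=-4.503: |R|=0.55240 <1
  x=-3.407: |R|=0.08547 <1
  x=-2.410: |R|=0.24838 <1
  x=-5.419: |R|=1.45411 >1
  x=-5.343: |R|=1.36653 >1
So |R|<1 on (-5.0000, 0).

z∈(-5.0000,0).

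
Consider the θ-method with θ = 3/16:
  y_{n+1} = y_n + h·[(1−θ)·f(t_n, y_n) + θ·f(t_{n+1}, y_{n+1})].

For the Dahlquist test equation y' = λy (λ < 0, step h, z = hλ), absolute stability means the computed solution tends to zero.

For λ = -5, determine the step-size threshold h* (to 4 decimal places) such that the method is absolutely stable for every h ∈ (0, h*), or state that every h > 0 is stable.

With y'=λy (z=hλ):
  y_{n+1} = y_n + z·[13/16·y_n + 3/16·y_{n+1}] ⇒ (1 − 3/16z)y_{n+1} = (1 + 13/16z)y_n
  R(z) = (1 + 13/16z)/(1 − 3/16z).

Solve |R(x)|<1 on ℝ⁻.
x=-1.61: |R|=0.2367
R=−1: 1+13/16x = −1+3/16x ⇒ -5/8x=2 ⇒ x=2/(-5/8)=-3.2000
Confirm numerically:
  x=-3.138: |R|=0.97560 <1
  x=-3.015: |R|=0.92613 <1
  x=-2.144: |R|=0.52924 <1
  x=-3.756: |R|=1.20390 >1
  x=-3.605: |R|=1.15103 >1
  x=-3.280: |R|=1.03096 >1
Interval (-3.2000, 0).

(-3.2000,0); λ=-5 ⇒ h* = (16/5)/5 = 0.6400.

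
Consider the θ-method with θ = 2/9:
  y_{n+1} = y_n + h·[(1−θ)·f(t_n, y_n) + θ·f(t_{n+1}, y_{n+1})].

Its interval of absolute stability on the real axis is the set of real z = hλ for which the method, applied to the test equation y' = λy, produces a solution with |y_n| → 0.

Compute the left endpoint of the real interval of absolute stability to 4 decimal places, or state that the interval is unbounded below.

Test eqn y'=λy, z=hλ:
  y_{n+1} = y_n + z·[7/9·y_n + 2/9·y_{n+1}] ⇒ (1 − 2/9z)y_{n+1} = (1 + 7/9z)y_n
  Hence R(z) = (1 + 7/9z)/(1 − 2/9z).

Solve |R(x)|<1 on ℝ⁻.
x=-1.08: |R|=0.1290
R=−1: 1+7/9x = −1+2/9x ⇒ -5/9x=2 ⇒ x=2/(-5/9)=-3.6000
Confirm numerically:
  x=-2.934: |R|=0.77603 <1
  x=-2.841: |R|=0.74152 <1
  x=-1.937: |R|=0.35412 <1
  x=-4.185: |R|=1.16839 >1
  x=-4.038: |R|=1.12825 >1
Interval (-3.6000, 0).

left endpoint -3.6000.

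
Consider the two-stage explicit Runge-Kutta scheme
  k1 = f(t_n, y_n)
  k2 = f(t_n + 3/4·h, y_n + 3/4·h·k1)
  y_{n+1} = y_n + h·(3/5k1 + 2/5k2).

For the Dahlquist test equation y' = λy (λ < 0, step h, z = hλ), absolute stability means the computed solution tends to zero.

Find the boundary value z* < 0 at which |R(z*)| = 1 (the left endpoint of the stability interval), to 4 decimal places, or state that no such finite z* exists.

On y'=λy, z=hλ:
  k1=λy_n ⇒ h·k1=z·y_n;  k2=λ(1+3/4z)y_n ⇒ h·k2=z(1+3/4z)y_n
  y_{n+1}/y_n = 1 + 3/5z + 2/5z(1+3/4z) = 1 + z + 3/10z²
  R(z) = 1 + z + 3/10z².

Solve |R(x)|<1 on ℝ⁻.
x=-0.52: |R|=0.5611
R=1: x+3/10x²=0 ⇒ x=−10/3=-3.3333; min R=1−1/(4·3/10)=0.1667>−1
Confirm numerically:
  x=-3.304: |R|=0.97092 <1
  x=-1.703: |R|=0.16706 <1
  x=-1.571: |R|=0.16941 <1
  x=-3.729: |R|=1.44263 >1
  x=-3.416: |R|=1.08472 >1
  x=-3.414: |R|=1.08262 >1
Stable set (-3.3333, 0).

z* = -3.3333.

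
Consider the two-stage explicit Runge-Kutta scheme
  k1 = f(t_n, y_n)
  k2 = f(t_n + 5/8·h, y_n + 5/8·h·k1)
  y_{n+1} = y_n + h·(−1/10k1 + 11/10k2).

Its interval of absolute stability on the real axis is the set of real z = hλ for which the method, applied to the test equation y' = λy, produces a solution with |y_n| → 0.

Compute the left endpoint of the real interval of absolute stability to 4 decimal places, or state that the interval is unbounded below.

Test eqn y'=λy, z=hλ:
  k1=λy_n ⇒ h·k1=z·y_n;  k2=λ(1+5/8z)y_n ⇒ h·k2=z(1+5/8z)y_n
  y_{n+1}/y_n = 1 − 1/10z + 11/10z(1+5/8z) = 1 + z + 11/16z²
  ⇒ R(z) = 1 + z + 11/16z².

Find x<0 with |R(x)|<1.
x=-1.23: |R|=0.8101
R=1: x+11/16x²=0 ⇒ x=−16/11=-1.4545; min R=1−1/(4·11/16)=0.6364>−1
Confirm numerically:
  x=-1.115: |R|=0.73972 <1
  x=-0.850: |R|=0.64672 <1
  x=-0.673: |R|=0.63839 <1
  x=-2.029: |R|=1.80133 >1
  x=-1.845: |R|=1.49527 >1
  x=-1.488: |R|=1.03422 >1
Interval (-1.4545, 0).

z* = -1.4545.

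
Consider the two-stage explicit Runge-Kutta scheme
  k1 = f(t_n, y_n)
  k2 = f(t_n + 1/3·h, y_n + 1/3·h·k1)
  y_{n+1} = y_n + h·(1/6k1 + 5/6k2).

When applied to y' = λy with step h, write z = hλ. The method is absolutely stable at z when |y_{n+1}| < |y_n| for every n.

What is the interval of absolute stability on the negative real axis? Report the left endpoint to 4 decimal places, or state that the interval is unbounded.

z∈(-3.6000,0).

On y'=λy, z=hλ:
  k1=λy_n ⇒ h·k1=z·y_n;  k2=λ(1+1/3z)y_n ⇒ h·k2=z(1+1/3z)y_n
  y_{n+1}/y_n = 1 + 1/6z + 5/6z(1+1/3z) = 1 + z + 5/18z²
  Hence R(z) = 1 + z + 5/18z².

Boundary: |R(x)|=1, x<0.
x=-1.57: |R|=0.1147
R=1: x+5/18x²=0 ⇒ x=−18/5=-3.6000; min R=1−1/(4·5/18)=0.1000>−1
Confirm numerically:
  x=-3.523: |R|=0.92465 <1
  x=-2.976: |R|=0.48416 <1
  x=-2.362: |R|=0.18773 <1
  x=-1.751: |R|=0.10067 <1
  x=-4.195: |R|=1.69334 >1
  x=-4.112: |R|=1.58482 >1
  x=-3.995: |R|=1.43834 >1
Interval (-3.6000, 0).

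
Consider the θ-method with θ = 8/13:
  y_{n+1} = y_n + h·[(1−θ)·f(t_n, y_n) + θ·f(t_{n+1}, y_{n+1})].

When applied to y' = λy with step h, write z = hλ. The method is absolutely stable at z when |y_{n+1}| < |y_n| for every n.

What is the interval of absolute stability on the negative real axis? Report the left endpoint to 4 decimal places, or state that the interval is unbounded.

With y'=λy (z=hλ):
  y_{n+1} = y_n + z·[5/13·y_n + 8/13·y_{n+1}] ⇒ (1 − 8/13z)y_{n+1} = (1 + 5/13z)y_n
  ⇒ R(z) = (1 + 5/13z)/(1 − 8/13z).

Find x<0 with |R(x)|<1.
x=-0.97: |R|=0.3926
x=-2: |R|=0.1034
x=-10: |R|=0.3978
x=-100: |R|=0.5990
θ=8/13≥1/2 ⇒ |1+5/13x|<|1−8/13x| ∀x<0 ⇒ stable on all of ℝ⁻.

interval (−∞, 0).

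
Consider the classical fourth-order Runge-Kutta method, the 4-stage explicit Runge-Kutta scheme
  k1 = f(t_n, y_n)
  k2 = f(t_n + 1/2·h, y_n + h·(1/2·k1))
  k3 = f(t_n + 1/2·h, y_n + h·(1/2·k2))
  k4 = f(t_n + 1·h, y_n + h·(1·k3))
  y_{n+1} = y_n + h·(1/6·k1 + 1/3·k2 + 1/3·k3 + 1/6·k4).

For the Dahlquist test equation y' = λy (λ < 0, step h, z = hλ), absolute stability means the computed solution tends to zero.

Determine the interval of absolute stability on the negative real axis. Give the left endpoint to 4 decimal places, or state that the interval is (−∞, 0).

Test eqn y'=λy, z=hλ:
  order 4, 4-stage ⇒ R(z)=1+z+z^2/2+z^3/6+z^4/24
  (e.g. R(-0.46)=0.63144, |R|=0.63144)

Need |R(x)|<1, x<0.
x=-0.46: |R|=0.6314
|R(-1.76)|=0.2800 |R(-0.67)|=0.5127 |R(-0.6)|=0.5494
Bisect:
  x_lo=-3.5048 |R|=2.7487  x_hi=-0.2878 |R|=0.7499
  mid=-1.89632 |R|=0.30397 →hi
  mid=-2.70056 |R|=0.87959 →hi
  mid=-3.10268 |R|=1.59391 →lo
  mid=-2.90162 |R|=1.19003 →lo
  mid=-2.80109 |R|=1.02408 →lo
  mid=-2.75083 |R|=0.94926 →hi
  mid=-2.77596 |R|=0.98602 →hi
  mid=-2.78852 |R|=1.00488 →lo
  mid=-2.78224 |R|=0.99541 →hi
  mid=-2.78538 |R|=1.00013 →lo
  ...
  [-2.78538,-2.78519] ⇒ x*=-2.7853
Stable set (-2.7853, 0).

(-2.7853, 0).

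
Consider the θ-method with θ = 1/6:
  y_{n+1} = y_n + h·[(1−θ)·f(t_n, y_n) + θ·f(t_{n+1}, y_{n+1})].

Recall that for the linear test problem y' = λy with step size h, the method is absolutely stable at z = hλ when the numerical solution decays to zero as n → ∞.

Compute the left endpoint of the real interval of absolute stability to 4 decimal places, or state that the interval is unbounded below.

left endpoint -3.0000.

Set f=λy, z=hλ:
  y_{n+1} = y_n + z·[5/6·y_n + 1/6·y_{n+1}] ⇒ (1 − 1/6z)y_{n+1} = (1 + 5/6z)y_n
  Hence R(z) = (1 + 5/6z)/(1 − 1/6z).

Need |R(x)|<1, x<0.
x=-0.79: |R|=0.3019
R=−1: 1+5/6x = −1+1/6x ⇒ -2/3x=2 ⇒ x=2/(-2/3)=-3.0000
Confirm numerically:
  x=-2.866: |R|=0.93954 <1
  x=-2.764: |R|=0.89229 <1
  x=-1.407: |R|=0.13973 <1
  x=-3.192: |R|=1.08355 >1
  x=-3.102: |R|=1.04483 >1
Interval (-3.0000, 0).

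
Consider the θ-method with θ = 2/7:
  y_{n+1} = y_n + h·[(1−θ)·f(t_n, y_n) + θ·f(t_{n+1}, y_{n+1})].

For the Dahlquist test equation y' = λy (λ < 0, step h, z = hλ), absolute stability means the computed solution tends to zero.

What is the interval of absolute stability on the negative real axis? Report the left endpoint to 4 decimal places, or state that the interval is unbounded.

On y'=λy, z=hλ:
  y_{n+1} = y_n + z·[5/7·y_n + 2/7·y_{n+1}] ⇒ (1 − 2/7z)y_{n+1} = (1 + 5/7z)y_n
  Hence R(z) = (1 + 5/7z)/(1 − 2/7z).

Find x<0 with |R(x)|<1.
x=-0.53: |R|=0.5397
R=−1: 1+5/7x = −1+2/7x ⇒ -3/7x=2 ⇒ x=2/(-3/7)=-4.6667
Confirm numerically:
  x=-4.192: |R|=0.90744 <1
  x=-1.963: |R|=0.25764 <1
  x=-1.933: |R|=0.24526 <1
  x=-4.962: |R|=1.05235 >1
  x=-4.940: |R|=1.04858 >1
Interval (-4.6667, 0).

(-4.6667, 0).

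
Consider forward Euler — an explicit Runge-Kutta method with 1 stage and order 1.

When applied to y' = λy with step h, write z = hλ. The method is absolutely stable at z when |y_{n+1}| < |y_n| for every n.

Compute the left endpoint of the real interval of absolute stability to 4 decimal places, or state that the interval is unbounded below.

Set f=λy, z=hλ:
  order 1, 1-stage ⇒ R(z)=1+z
  (e.g. R(-1.43)=-0.43000, |R|=0.43000)

Find x<0 with |R(x)|<1.
x=-1.43: |R|=0.4300
|R(-2.19)|=1.1900 |R(-2.14)|=1.1400 |R(-1.92)|=0.9200
Bisect:
  x_lo=-2.8182 |R|=1.8182  x_hi=-0.2146 |R|=0.7854
  mid=-1.51640 |R|=0.51640 →hi
  mid=-2.16729 |R|=1.16729 →lo
  mid=-1.84184 |R|=0.84184 →hi
  mid=-2.00457 |R|=1.00457 →lo
  mid=-1.92321 |R|=0.92321 →hi
  mid=-1.96389 |R|=0.96389 →hi
  mid=-1.98423 |R|=0.98423 →hi
  mid=-1.99440 |R|=0.99440 →hi
  mid=-1.99948 |R|=0.99948 →hi
  mid=-2.00203 |R|=1.00203 →lo
  ...
  [-2.00012,-1.99996] ⇒ x*=-2.0000
Stable set (-2.0000, 0).

left endpoint -2.0000.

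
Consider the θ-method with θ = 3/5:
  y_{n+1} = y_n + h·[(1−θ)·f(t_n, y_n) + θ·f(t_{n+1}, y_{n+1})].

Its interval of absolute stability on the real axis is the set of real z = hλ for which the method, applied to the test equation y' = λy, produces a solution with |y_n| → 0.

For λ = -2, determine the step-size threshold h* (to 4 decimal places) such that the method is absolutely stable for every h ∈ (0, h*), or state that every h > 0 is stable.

(−∞, 0) — no finite endpoint. Any h>0 works for λ=-2.

On y'=λy, z=hλ:
  y_{n+1} = y_n + z·[2/5·y_n + 3/5·y_{n+1}] ⇒ (1 − 3/5z)y_{n+1} = (1 + 2/5z)y_n
  ⇒ R(z) = (1 + 2/5z)/(1 − 3/5z).

Boundary: |R(x)|=1, x<0.
x=-0.39: |R|=0.6840
x=-2: |R|=0.0909
x=-10: |R|=0.4286
x=-100: |R|=0.6393
θ=3/5≥1/2 ⇒ |1+2/5x|<|1−3/5x| ∀x<0 ⇒ interval (−∞,0).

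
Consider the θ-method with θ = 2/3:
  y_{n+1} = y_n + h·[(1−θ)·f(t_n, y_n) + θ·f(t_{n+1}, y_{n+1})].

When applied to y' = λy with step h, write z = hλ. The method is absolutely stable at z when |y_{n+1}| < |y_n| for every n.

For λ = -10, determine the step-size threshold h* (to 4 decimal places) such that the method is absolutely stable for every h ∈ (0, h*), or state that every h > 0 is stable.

interval (−∞, 0). Any h>0 works for λ=-10.

With y'=λy (z=hλ):
  y_{n+1} = y_n + z·[1/3·y_n + 2/3·y_{n+1}] ⇒ (1 − 2/3z)y_{n+1} = (1 + 1/3z)y_n
  R(z) = (1 + 1/3z)/(1 − 2/3z).

Need |R(x)|<1, x<0.
x=-0.66: |R|=0.5417
x=-2: |R|=0.1429
x=-10: |R|=0.3043
x=-100: |R|=0.4778
θ=2/3≥1/2 ⇒ |1+1/3x|<|1−2/3x| ∀x<0 ⇒ unbounded interval.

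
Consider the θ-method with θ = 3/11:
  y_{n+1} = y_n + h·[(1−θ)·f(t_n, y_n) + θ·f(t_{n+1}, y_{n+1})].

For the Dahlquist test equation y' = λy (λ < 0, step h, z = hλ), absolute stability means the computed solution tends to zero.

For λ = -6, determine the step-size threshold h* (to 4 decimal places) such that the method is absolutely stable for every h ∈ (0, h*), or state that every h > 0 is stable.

Test eqn y'=λy, z=hλ:
  y_{n+1} = y_n + z·[8/11·y_n + 3/11·y_{n+1}] ⇒ (1 − 3/11z)y_{n+1} = (1 + 8/11z)y_n
  so R(z) = (1 + 8/11z)/(1 − 3/11z).

Need |R(x)|<1, x<0.
x=-0.57: |R|=0.5067
R=−1: 1+8/11x = −1+3/11x ⇒ -5/11x=2 ⇒ x=2/(-5/11)=-4.4000
Confirm numerically:
  x=-3.654: |R|=0.83016 <1
  x=-3.488: |R|=0.78755 <1
  x=-3.293: |R|=0.73490 <1
  x=-4.565: |R|=1.03341 >1
  x=-4.511: |R|=1.02262 >1
So |R|<1 on (-4.4000, 0).

(-4.4000,0); λ=-6 ⇒ h* = (22/5)/6 = 0.7333.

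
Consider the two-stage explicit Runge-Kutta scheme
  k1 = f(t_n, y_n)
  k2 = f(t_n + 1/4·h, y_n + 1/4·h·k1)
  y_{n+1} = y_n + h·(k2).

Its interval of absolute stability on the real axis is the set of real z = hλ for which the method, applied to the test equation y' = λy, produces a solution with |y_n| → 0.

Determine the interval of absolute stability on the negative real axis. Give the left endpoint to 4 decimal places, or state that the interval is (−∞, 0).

z∈(-4.0000,0).

Test eqn y'=λy, z=hλ:
  k1=λy_n ⇒ h·k1=z·y_n;  k2=λ(1+1/4z)y_n ⇒ h·k2=z(1+1/4z)y_n
  y_{n+1}/y_n = 1 + z(1+1/4z) = 1 + z + 1/4z²
  so R(z) = 1 + z + 1/4z².

Solve |R(x)|<1 on ℝ⁻.
x=-1.59: |R|=0.0420
R=1: x+1/4x²=0 ⇒ x=−4=-4.0000; min R=1−1/(4·1/4)=0.0000>−1
Confirm numerically:
  x=-3.553: |R|=0.60295 <1
  x=-2.378: |R|=0.03572 <1
  x=-2.171: |R|=0.00731 <1
  x=-4.493: |R|=1.55376 >1
  x=-4.399: |R|=1.43880 >1
  x=-4.032: |R|=1.03226 >1
So |R|<1 on (-4.0000, 0).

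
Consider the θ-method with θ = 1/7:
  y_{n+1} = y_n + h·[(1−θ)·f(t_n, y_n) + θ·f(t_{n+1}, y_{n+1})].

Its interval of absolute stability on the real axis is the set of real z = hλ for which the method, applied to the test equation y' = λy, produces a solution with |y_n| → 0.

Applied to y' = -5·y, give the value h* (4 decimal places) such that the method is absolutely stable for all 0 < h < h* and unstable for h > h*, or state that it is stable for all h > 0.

(-2.8000,0); λ=-5 ⇒ h* = (14/5)/5 = 0.5600.

Set f=λy, z=hλ:
  y_{n+1} = y_n + z·[6/7·y_n + 1/7·y_{n+1}] ⇒ (1 − 1/7z)y_{n+1} = (1 + 6/7z)y_n
  ⇒ R(z) = (1 + 6/7z)/(1 − 1/7z).

Find x<0 with |R(x)|<1.
x=-0.61: |R|=0.4389
R=−1: 1+6/7x = −1+1/7x ⇒ -5/7x=2 ⇒ x=2/(-5/7)=-2.8000
Confirm numerically:
  x=-1.760: |R|=0.40639 <1
  x=-1.710: |R|=0.37428 <1
  x=-1.588: |R|=0.29436 <1
  x=-1.230: |R|=0.04617 <1
  x=-3.319: |R|=1.25148 >1
  x=-3.007: |R|=1.10343 >1
  x=-2.864: |R|=1.03244 >1
Interval (-2.8000, 0).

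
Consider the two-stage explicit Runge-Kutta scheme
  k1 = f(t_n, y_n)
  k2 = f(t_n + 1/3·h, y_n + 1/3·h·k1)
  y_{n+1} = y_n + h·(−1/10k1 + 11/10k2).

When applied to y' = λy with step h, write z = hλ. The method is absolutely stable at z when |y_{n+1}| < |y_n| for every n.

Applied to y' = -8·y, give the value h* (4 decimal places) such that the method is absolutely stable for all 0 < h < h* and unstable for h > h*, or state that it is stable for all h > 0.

Set f=λy, z=hλ:
  k1=λy_n ⇒ h·k1=z·y_n;  k2=λ(1+1/3z)y_n ⇒ h·k2=z(1+1/3z)y_n
  y_{n+1}/y_n = 1 − 1/10z + 11/10z(1+1/3z) = 1 + z + 11/30z²
  so R(z) = 1 + z + 11/30z².

Find x<0 with |R(x)|<1.
x=-0.75: |R|=0.4562
R=1: x+11/30x²=0 ⇒ x=−30/11=-2.7273; min R=1−1/(4·11/30)=0.3182>−1
Confirm numerically:
  x=-1.577: |R|=0.33487 <1
  x=-1.563: |R|=0.33276 <1
  x=-1.479: |R|=0.32306 <1
  x=-1.321: |R|=0.31885 <1
  x=-2.918: |R|=1.20407 >1
  x=-2.788: |R|=1.06208 >1
So |R|<1 on (-2.7273, 0).

(-2.7273,0); λ=-8 ⇒ h* = (30/11)/8 = 0.3409.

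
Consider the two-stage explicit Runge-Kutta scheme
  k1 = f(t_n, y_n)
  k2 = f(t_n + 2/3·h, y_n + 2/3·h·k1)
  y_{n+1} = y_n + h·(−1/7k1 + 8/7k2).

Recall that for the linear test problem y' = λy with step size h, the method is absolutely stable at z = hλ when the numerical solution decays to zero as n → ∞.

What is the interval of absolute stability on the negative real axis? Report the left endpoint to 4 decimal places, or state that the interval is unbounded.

(-1.3125, 0).

With y'=λy (z=hλ):
  k1=λy_n ⇒ h·k1=z·y_n;  k2=λ(1+2/3z)y_n ⇒ h·k2=z(1+2/3z)y_n
  y_{n+1}/y_n = 1 − 1/7z + 8/7z(1+2/3z) = 1 + z + 16/21z²
  Hence R(z) = 1 + z + 16/21z².

Find x<0 with |R(x)|<1.
x=-1.46: |R|=1.1641
R=1: x+16/21x²=0 ⇒ x=−21/16=-1.3125; min R=1−1/(4·16/21)=0.6719>−1
Confirm numerically:
  x=-1.188: |R|=0.88731 <1
  x=-1.044: |R|=0.78643 <1
  x=-0.752: |R|=0.67886 <1
  x=-0.571: |R|=0.67741 <1
  x=-1.735: |R|=1.55850 >1
  x=-1.688: |R|=1.48293 >1
  x=-1.514: |R|=1.23244 >1
So |R|<1 on (-1.3125, 0).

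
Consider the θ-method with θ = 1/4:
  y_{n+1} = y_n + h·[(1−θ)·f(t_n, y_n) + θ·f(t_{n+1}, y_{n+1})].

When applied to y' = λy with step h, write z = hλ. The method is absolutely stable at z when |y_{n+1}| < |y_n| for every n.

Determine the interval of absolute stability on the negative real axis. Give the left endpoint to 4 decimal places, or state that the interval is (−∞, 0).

With y'=λy (z=hλ):
  y_{n+1} = y_n + z·[3/4·y_n + 1/4·y_{n+1}] ⇒ (1 − 1/4z)y_{n+1} = (1 + 3/4z)y_n
  so R(z) = (1 + 3/4z)/(1 − 1/4z).

Find x<0 with |R(x)|<1.
x=-0.97: |R|=0.2193
R=−1: 1+3/4x = −1+1/4x ⇒ -1/2x=2 ⇒ x=2/(-1/2)=-4.0000
Confirm numerically:
  x=-3.564: |R|=0.88472 <1
  x=-3.425: |R|=0.84512 <1
  x=-3.414: |R|=0.84192 <1
  x=-2.728: |R|=0.62188 <1
  x=-4.596: |R|=1.13867 >1
  x=-4.420: |R|=1.09976 >1
  x=-4.157: |R|=1.03849 >1
So |R|<1 on (-4.0000, 0).

(-4.0000, 0).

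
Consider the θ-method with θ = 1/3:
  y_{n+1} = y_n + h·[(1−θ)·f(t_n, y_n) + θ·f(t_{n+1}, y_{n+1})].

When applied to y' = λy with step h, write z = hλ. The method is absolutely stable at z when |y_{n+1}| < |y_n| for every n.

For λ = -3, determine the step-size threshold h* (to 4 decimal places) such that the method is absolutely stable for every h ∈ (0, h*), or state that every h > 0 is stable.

Test eqn y'=λy, z=hλ:
  y_{n+1} = y_n + z·[2/3·y_n + 1/3·y_{n+1}] ⇒ (1 − 1/3z)y_{n+1} = (1 + 2/3z)y_n
  Hence R(z) = (1 + 2/3z)/(1 − 1/3z).

Need |R(x)|<1, x<0.
x=-1.74: |R|=0.1013
R=−1: 1+2/3x = −1+1/3x ⇒ -1/3x=2 ⇒ x=2/(-1/3)=-6.0000
Confirm numerically:
  x=-4.555: |R|=0.80874 <1
  x=-4.157: |R|=0.74249 <1
  x=-2.806: |R|=0.44988 <1
  x=-6.471: |R|=1.04973 >1
  x=-6.387: |R|=1.04123 >1
  x=-6.303: |R|=1.03257 >1
Interval (-6.0000, 0).

(-6.0000,0); λ=-3 ⇒ h* = (6)/3 = 2.0000.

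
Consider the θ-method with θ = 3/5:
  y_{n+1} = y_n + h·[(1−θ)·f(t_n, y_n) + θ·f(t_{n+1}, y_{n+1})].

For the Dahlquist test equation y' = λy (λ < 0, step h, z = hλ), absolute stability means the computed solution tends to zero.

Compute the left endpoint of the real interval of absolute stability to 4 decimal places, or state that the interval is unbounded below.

(−∞, 0) — no finite endpoint.

Test eqn y'=λy, z=hλ:
  y_{n+1} = y_n + z·[2/5·y_n + 3/5·y_{n+1}] ⇒ (1 − 3/5z)y_{n+1} = (1 + 2/5z)y_n
  so R(z) = (1 + 2/5z)/(1 − 3/5z).

Need |R(x)|<1, x<0.
x=-0.92: |R|=0.4072
x=-2: |R|=0.0909
x=-10: |R|=0.4286
x=-100: |R|=0.6393
θ=3/5≥1/2 ⇒ |1+2/5x|<|1−3/5x| ∀x<0 ⇒ stable on all of ℝ⁻.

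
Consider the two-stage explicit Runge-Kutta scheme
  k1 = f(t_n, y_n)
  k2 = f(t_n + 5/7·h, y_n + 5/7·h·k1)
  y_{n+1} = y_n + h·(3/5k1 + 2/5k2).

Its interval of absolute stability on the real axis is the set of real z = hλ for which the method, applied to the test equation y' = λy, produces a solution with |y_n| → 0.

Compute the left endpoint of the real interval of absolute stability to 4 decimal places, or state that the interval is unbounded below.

left endpoint -3.5000.

Test eqn y'=λy, z=hλ:
  k1=λy_n ⇒ h·k1=z·y_n;  k2=λ(1+5/7z)y_n ⇒ h·k2=z(1+5/7z)y_n
  y_{n+1}/y_n = 1 + 3/5z + 2/5z(1+5/7z) = 1 + z + 2/7z²
  Hence R(z) = 1 + z + 2/7z².

Boundary: |R(x)|=1, x<0.
x=-1.75: |R|=0.1250
R=1: x+2/7x²=0 ⇒ x=−7/2=-3.5000; min R=1−1/(4·2/7)=0.1250>−1
Confirm numerically:
  x=-3.165: |R|=0.69706 <1
  x=-2.740: |R|=0.40503 <1
  x=-2.700: |R|=0.38286 <1
  x=-1.977: |R|=0.13972 <1
  x=-3.941: |R|=1.49657 >1
  x=-3.811: |R|=1.33863 >1
  x=-3.714: |R|=1.22708 >1
So |R|<1 on (-3.5000, 0).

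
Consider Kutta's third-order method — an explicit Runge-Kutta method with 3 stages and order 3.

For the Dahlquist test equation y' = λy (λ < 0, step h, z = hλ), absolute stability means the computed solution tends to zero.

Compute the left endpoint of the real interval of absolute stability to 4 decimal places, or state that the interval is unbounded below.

z* = -2.5127.

With y'=λy (z=hλ):
  order 3, 3-stage ⇒ R(z)=1+z+z^2/2+z^3/6
  (e.g. R(-1.32)=0.16787, |R|=0.16787)

Need |R(x)|<1, x<0.
x=-1.32: |R|=0.1679
|R(-2.88)|=1.7141 |R(-2.47)|=0.9311 |R(-2.18)|=0.5305
Bisect:
  x_lo=-3.2714 |R|=2.7555  x_hi=-0.2794 |R|=0.7560
  mid=-1.77543 |R|=0.13209 →hi
  mid=-2.52342 |R|=1.01764 →lo
  mid=-2.14943 |R|=0.49448 →hi
  mid=-2.33642 |R|=0.73269 →hi
  mid=-2.42992 |R|=0.86892 →hi
  mid=-2.47667 |R|=0.94167 →hi
  mid=-2.50005 |R|=0.97924 →hi
  mid=-2.51173 |R|=0.99834 →hi
  mid=-2.51758 |R|=1.00796 →lo
  mid=-2.51466 |R|=1.00315 →lo
  ...
  [-2.51283,-2.51265] ⇒ x*=-2.5127
Stable set (-2.5127, 0).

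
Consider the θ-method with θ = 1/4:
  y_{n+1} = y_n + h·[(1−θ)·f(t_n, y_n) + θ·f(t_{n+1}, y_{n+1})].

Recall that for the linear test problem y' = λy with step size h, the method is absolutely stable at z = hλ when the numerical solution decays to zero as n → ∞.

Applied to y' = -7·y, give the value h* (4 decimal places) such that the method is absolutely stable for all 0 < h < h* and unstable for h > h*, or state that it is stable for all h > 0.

Test eqn y'=λy, z=hλ:
  y_{n+1} = y_n + z·[3/4·y_n + 1/4·y_{n+1}] ⇒ (1 − 1/4z)y_{n+1} = (1 + 3/4z)y_n
  so R(z) = (1 + 3/4z)/(1 − 1/4z).

Need |R(x)|<1, x<0.
x=-1.71: |R|=0.1979
R=−1: 1+3/4x = −1+1/4x ⇒ -1/2x=2 ⇒ x=2/(-1/2)=-4.0000
Confirm numerically:
  x=-2.600: |R|=0.57576 <1
  x=-2.086: |R|=0.37102 <1
  x=-1.647: |R|=0.16664 <1
  x=-1.625: |R|=0.15556 <1
  x=-4.467: |R|=1.11031 >1
  x=-4.376: |R|=1.08978 >1
  x=-4.064: |R|=1.01587 >1
Stable set (-4.0000, 0).

(-4.0000,0); λ=-7 ⇒ h* = (4)/7 = 0.5714.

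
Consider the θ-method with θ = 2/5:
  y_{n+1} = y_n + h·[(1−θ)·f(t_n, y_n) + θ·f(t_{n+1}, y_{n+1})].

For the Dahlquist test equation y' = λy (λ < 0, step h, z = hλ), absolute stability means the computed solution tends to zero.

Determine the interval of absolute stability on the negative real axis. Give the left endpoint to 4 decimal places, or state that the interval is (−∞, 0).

(-10.0000, 0).

With y'=λy (z=hλ):
  y_{n+1} = y_n + z·[3/5·y_n + 2/5·y_{n+1}] ⇒ (1 − 2/5z)y_{n+1} = (1 + 3/5z)y_n
  so R(z) = (1 + 3/5z)/(1 − 2/5z).

Need |R(x)|<1, x<0.
x=-0.36: |R|=0.6853
R=−1: 1+3/5x = −1+2/5x ⇒ -1/5x=2 ⇒ x=2/(-1/5)=-10.0000
Confirm numerically:
  x=-8.887: |R|=0.95113 <1
  x=-7.168: |R|=0.85354 <1
  x=-5.594: |R|=0.72782 <1
  x=-5.115: |R|=0.67925 <1
  x=-10.542: |R|=1.02078 >1
  x=-10.500: |R|=1.01923 >1
  x=-10.349: |R|=1.01358 >1
So |R|<1 on (-10.0000, 0).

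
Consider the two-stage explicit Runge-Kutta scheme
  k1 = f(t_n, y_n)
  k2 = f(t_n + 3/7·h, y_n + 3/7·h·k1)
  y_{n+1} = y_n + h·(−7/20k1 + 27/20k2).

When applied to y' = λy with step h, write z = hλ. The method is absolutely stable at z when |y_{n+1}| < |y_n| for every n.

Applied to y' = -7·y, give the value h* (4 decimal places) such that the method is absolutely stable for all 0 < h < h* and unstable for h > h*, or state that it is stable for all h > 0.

On y'=λy, z=hλ:
  k1=λy_n ⇒ h·k1=z·y_n;  k2=λ(1+3/7z)y_n ⇒ h·k2=z(1+3/7z)y_n
  y_{n+1}/y_n = 1 − 7/20z + 27/20z(1+3/7z) = 1 + z + 81/140z²
  ⇒ R(z) = 1 + z + 81/140z².

Solve |R(x)|<1 on ℝ⁻.
x=-0.49: |R|=0.6489
R=1: x+81/140x²=0 ⇒ x=−140/81=-1.7284; min R=1−1/(4·81/140)=0.5679>−1
Confirm numerically:
  x=-1.413: |R|=0.74216 <1
  x=-1.207: |R|=0.63589 <1
  x=-0.826: |R|=0.56875 <1
  x=-2.118: |R|=1.47743 >1
  x=-2.092: |R|=1.44010 >1
  x=-1.801: |R|=1.07565 >1
Stable set (-1.7284, 0).

(-1.7284,0); λ=-7 ⇒ h* = (140/81)/7 = 0.2469.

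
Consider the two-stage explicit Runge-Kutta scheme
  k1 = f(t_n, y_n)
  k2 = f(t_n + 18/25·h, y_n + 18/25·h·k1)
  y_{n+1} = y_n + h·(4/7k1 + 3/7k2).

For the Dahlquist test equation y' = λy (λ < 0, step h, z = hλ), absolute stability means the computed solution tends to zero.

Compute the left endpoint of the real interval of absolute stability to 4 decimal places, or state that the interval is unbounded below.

Set f=λy, z=hλ:
  k1=λy_n ⇒ h·k1=z·y_n;  k2=λ(1+18/25z)y_n ⇒ h·k2=z(1+18/25z)y_n
  y_{n+1}/y_n = 1 + 4/7z + 3/7z(1+18/25z) = 1 + z + 54/175z²
  ⇒ R(z) = 1 + z + 54/175z².

Need |R(x)|<1, x<0.
x=-1.05: |R|=0.2902
R=1: x+54/175x²=0 ⇒ x=−175/54=-3.2407; min R=1−1/(4·54/175)=0.1898>−1
Confirm numerically:
  x=-3.057: |R|=0.82668 <1
  x=-2.658: |R|=0.52205 <1
  x=-2.639: |R|=0.50999 <1
  x=-2.492: |R|=0.42425 <1
  x=-3.528: |R|=1.31272 >1
  x=-3.365: |R|=1.12902 >1
Stable set (-3.2407, 0).

left endpoint -3.2407.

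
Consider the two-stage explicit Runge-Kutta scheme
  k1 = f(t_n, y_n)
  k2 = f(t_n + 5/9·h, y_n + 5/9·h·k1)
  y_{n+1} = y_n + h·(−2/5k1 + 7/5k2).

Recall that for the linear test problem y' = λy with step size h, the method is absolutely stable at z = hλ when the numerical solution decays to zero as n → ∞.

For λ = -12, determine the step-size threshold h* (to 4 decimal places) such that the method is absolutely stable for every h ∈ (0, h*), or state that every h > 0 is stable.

Set f=λy, z=hλ:
  k1=λy_n ⇒ h·k1=z·y_n;  k2=λ(1+5/9z)y_n ⇒ h·k2=z(1+5/9z)y_n
  y_{n+1}/y_n = 1 − 2/5z + 7/5z(1+5/9z) = 1 + z + 7/9z²
  so R(z) = 1 + z + 7/9z².

Need |R(x)|<1, x<0.
x=-0.44: |R|=0.7106
R=1: x+7/9x²=0 ⇒ x=−9/7=-1.2857; min R=1−1/(4·7/9)=0.6786>−1
Confirm numerically:
  x=-1.095: |R|=0.83757 <1
  x=-0.949: |R|=0.75147 <1
  x=-0.761: |R|=0.68943 <1
  x=-1.467: |R|=1.20685 >1
  x=-1.352: |R|=1.06970 >1
Interval (-1.2857, 0).

(-1.2857,0); λ=-12 ⇒ h* = (9/7)/12 = 0.1071.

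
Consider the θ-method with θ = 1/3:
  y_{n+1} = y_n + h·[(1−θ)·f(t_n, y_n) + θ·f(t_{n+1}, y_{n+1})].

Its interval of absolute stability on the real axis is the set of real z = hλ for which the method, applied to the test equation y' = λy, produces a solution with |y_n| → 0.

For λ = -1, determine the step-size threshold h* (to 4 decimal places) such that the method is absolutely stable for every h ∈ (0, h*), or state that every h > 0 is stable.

(-6.0000,0); λ=-1 ⇒ h* = (6)/1 = 6.0000.

With y'=λy (z=hλ):
  y_{n+1} = y_n + z·[2/3·y_n + 1/3·y_{n+1}] ⇒ (1 − 1/3z)y_{n+1} = (1 + 2/3z)y_n
  R(z) = (1 + 2/3z)/(1 − 1/3z).

Find x<0 with |R(x)|<1.
x=-1.69: |R|=0.0810
R=−1: 1+2/3x = −1+1/3x ⇒ -1/3x=2 ⇒ x=2/(-1/3)=-6.0000
Confirm numerically:
  x=-3.980: |R|=0.71060 <1
  x=-3.902: |R|=0.69603 <1
  x=-3.530: |R|=0.62175 <1
  x=-6.522: |R|=1.05482 >1
  x=-6.380: |R|=1.04051 >1
  x=-6.347: |R|=1.03712 >1
Stable set (-6.0000, 0).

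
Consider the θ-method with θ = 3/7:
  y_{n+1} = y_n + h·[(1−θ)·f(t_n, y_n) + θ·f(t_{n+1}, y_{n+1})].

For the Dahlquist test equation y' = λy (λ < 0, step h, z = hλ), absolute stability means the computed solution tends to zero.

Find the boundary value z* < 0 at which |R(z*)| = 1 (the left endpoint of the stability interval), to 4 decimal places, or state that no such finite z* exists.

With y'=λy (z=hλ):
  y_{n+1} = y_n + z·[4/7·y_n + 3/7·y_{n+1}] ⇒ (1 − 3/7z)y_{n+1} = (1 + 4/7z)y_n
  so R(z) = (1 + 4/7z)/(1 − 3/7z).

Find x<0 with |R(x)|<1.
x=-1.09: |R|=0.2571
R=−1: 1+4/7x = −1+3/7x ⇒ -1/7x=2 ⇒ x=2/(-1/7)=-14.0000
Confirm numerically:
  x=-10.683: |R|=0.91506 <1
  x=-8.110: |R|=0.81200 <1
  x=-6.502: |R|=0.71712 <1
  x=-14.513: |R|=1.01015 >1
  x=-14.421: |R|=1.00838 >1
Interval (-14.0000, 0).

z* = -14.0000.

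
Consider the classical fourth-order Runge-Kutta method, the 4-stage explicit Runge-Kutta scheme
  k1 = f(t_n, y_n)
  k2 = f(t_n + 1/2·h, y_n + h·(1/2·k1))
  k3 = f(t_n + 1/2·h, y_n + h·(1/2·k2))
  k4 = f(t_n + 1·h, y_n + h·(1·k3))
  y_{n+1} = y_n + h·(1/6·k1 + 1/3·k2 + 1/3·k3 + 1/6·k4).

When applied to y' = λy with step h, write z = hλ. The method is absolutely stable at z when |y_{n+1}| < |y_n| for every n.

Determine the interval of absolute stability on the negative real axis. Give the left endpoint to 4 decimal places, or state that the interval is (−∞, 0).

Test eqn y'=λy, z=hλ:
  order 4, 4-stage ⇒ R(z)=1+z+z^2/2+z^3/6+z^4/24
  (e.g. R(-1.37)=0.28667, |R|=0.28667)

Solve |R(x)|<1 on ℝ⁻.
x=-1.37: |R|=0.2867
|R(-2.13)|=0.3855 |R(-1.87)|=0.2981 |R(-1)|=0.3750
Bisect:
  x_lo=-3.1316 |R|=1.6606  x_hi=-0.2320 |R|=0.7930
  mid=-1.68180 |R|=0.27295 →hi
  mid=-2.40669 |R|=0.56395 →hi
  mid=-2.76914 |R|=0.97592 →hi
  mid=-2.95036 |R|=1.27877 →lo
  mid=-2.85975 |R|=1.11819 →lo
  mid=-2.81445 |R|=1.04485 →lo
  mid=-2.79179 |R|=1.00984 →lo
  mid=-2.78047 |R|=0.99275 →hi
  ...
  [-2.78542,-2.78525] ⇒ x*=-2.7853
Interval (-2.7853, 0).

(-2.7853, 0).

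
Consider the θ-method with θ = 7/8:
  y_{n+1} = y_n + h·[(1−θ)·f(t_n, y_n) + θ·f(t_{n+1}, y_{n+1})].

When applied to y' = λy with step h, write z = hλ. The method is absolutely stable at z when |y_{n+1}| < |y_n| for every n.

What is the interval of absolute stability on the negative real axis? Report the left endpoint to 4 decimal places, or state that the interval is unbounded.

(−∞, 0) — no finite endpoint.

On y'=λy, z=hλ:
  y_{n+1} = y_n + z·[1/8·y_n + 7/8·y_{n+1}] ⇒ (1 − 7/8z)y_{n+1} = (1 + 1/8z)y_n
  R(z) = (1 + 1/8z)/(1 − 7/8z).

Solve |R(x)|<1 on ℝ⁻.
x=-1.12: |R|=0.4343
x=-2: |R|=0.2727
x=-10: |R|=0.0256
x=-100: |R|=0.1299
θ=7/8≥1/2 ⇒ |1+1/8x|<|1−7/8x| ∀x<0 ⇒ stable on all of ℝ⁻.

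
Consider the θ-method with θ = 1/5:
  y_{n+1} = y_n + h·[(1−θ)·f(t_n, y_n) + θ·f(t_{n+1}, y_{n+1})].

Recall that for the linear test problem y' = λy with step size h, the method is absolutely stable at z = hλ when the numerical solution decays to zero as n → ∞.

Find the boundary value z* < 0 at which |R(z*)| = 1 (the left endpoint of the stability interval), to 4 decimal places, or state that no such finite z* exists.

With y'=λy (z=hλ):
  y_{n+1} = y_n + z·[4/5·y_n + 1/5·y_{n+1}] ⇒ (1 − 1/5z)y_{n+1} = (1 + 4/5z)y_n
  R(z) = (1 + 4/5z)/(1 − 1/5z).

Find x<0 with |R(x)|<1.
x=-1.56: |R|=0.1890
R=−1: 1+4/5x = −1+1/5x ⇒ -3/5x=2 ⇒ x=2/(-3/5)=-3.3333
Confirm numerically:
  x=-3.287: |R|=0.98323 <1
  x=-2.531: |R|=0.68039 <1
  x=-1.830: |R|=0.33968 <1
  x=-1.616: |R|=0.22128 <1
  x=-3.855: |R|=1.17674 >1
  x=-3.568: |R|=1.08217 >1
  x=-3.354: |R|=1.00742 >1
Interval (-3.3333, 0).

left endpoint -3.3333.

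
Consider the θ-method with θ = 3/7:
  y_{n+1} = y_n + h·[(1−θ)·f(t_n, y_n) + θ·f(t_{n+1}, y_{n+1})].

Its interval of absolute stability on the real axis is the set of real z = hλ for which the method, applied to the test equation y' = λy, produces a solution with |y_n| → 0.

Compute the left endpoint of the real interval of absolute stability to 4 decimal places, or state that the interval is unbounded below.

On y'=λy, z=hλ:
  y_{n+1} = y_n + z·[4/7·y_n + 3/7·y_{n+1}] ⇒ (1 − 3/7z)y_{n+1} = (1 + 4/7z)y_n
  so R(z) = (1 + 4/7z)/(1 − 3/7z).

Boundary: |R(x)|=1, x<0.
x=-1.22: |R|=0.1989
R=−1: 1+4/7x = −1+3/7x ⇒ -1/7x=2 ⇒ x=2/(-1/7)=-14.0000
Confirm numerically:
  x=-9.583: |R|=0.87644 <1
  x=-8.293: |R|=0.82098 <1
  x=-7.043: |R|=0.75268 <1
  x=-5.752: |R|=0.65996 <1
  x=-14.466: |R|=1.00925 >1
  x=-14.312: |R|=1.00625 >1
So |R|<1 on (-14.0000, 0).

left endpoint -14.0000.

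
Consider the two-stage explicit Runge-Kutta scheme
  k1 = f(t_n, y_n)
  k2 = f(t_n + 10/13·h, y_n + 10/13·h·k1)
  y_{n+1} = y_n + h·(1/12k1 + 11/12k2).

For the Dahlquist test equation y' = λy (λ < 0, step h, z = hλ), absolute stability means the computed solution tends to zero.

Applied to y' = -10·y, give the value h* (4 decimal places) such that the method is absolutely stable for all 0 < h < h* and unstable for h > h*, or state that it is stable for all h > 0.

(-1.4182,0); λ=-10 ⇒ h* = (78/55)/10 = 0.1418.

Test eqn y'=λy, z=hλ:
  k1=λy_n ⇒ h·k1=z·y_n;  k2=λ(1+10/13z)y_n ⇒ h·k2=z(1+10/13z)y_n
  y_{n+1}/y_n = 1 + 1/12z + 11/12z(1+10/13z) = 1 + z + 55/78z²
  so R(z) = 1 + z + 55/78z².

Solve |R(x)|<1 on ℝ⁻.
x=-0.35: |R|=0.7364
R=1: x+55/78x²=0 ⇒ x=−78/55=-1.4182; min R=1−1/(4·55/78)=0.6455>−1
Confirm numerically:
  x=-1.374: |R|=0.95719 <1
  x=-1.207: |R|=0.82027 <1
  x=-0.913: |R|=0.67477 <1
  x=-0.573: |R|=0.65851 <1
  x=-1.911: |R|=1.66407 >1
  x=-1.875: |R|=1.60397 >1
  x=-1.822: |R|=1.51880 >1
Interval (-1.4182, 0).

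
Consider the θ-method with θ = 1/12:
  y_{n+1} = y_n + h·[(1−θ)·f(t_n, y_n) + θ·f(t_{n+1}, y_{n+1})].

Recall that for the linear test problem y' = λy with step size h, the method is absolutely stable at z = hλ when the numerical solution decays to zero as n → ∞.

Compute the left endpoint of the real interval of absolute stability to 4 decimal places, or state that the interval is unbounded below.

z* = -2.4000.

On y'=λy, z=hλ:
  y_{n+1} = y_n + z·[11/12·y_n + 1/12·y_{n+1}] ⇒ (1 − 1/12z)y_{n+1} = (1 + 11/12z)y_n
  ⇒ R(z) = (1 + 11/12z)/(1 − 1/12z).

Need |R(x)|<1, x<0.
x=-1.12: |R|=0.0244
R=−1: 1+11/12x = −1+1/12x ⇒ -5/6x=2 ⇒ x=2/(-5/6)=-2.4000
Confirm numerically:
  x=-2.112: |R|=0.79592 <1
  x=-1.812: |R|=0.57428 <1
  x=-1.182: |R|=0.07601 <1
  x=-2.601: |R|=1.13766 >1
  x=-2.524: |R|=1.08538 >1
  x=-2.477: |R|=1.05319 >1
So |R|<1 on (-2.4000, 0).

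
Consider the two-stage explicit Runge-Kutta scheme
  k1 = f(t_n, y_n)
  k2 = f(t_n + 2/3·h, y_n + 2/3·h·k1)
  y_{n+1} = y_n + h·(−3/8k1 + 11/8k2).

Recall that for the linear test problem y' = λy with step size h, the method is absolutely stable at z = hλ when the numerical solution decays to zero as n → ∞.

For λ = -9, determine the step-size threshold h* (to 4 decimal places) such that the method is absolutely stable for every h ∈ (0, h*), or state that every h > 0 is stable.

Test eqn y'=λy, z=hλ:
  k1=λy_n ⇒ h·k1=z·y_n;  k2=λ(1+2/3z)y_n ⇒ h·k2=z(1+2/3z)y_n
  y_{n+1}/y_n = 1 − 3/8z + 11/8z(1+2/3z) = 1 + z + 11/12z²
  ⇒ R(z) = 1 + z + 11/12z².

Boundary: |R(x)|=1, x<0.
x=-0.39: |R|=0.7494
R=1: x+11/12x²=0 ⇒ x=−12/11=-1.0909; min R=1−1/(4·11/12)=0.7273>−1
Confirm numerically:
  x=-0.879: |R|=0.82925 <1
  x=-0.616: |R|=0.73183 <1
  x=-0.450: |R|=0.73562 <1
  x=-0.445: |R|=0.73652 <1
  x=-1.419: |R|=1.42676 >1
  x=-1.247: |R|=1.17842 >1
Stable set (-1.0909, 0).

(-1.0909,0); λ=-9 ⇒ h* = (12/11)/9 = 0.1212.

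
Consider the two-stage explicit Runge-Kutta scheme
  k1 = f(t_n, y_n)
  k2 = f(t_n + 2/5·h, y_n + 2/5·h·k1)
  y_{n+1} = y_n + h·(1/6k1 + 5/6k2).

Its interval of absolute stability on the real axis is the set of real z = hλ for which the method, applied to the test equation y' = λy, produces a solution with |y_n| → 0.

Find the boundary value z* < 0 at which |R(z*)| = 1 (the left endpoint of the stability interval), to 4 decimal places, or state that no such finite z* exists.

left endpoint -3.0000.

With y'=λy (z=hλ):
  k1=λy_n ⇒ h·k1=z·y_n;  k2=λ(1+2/5z)y_n ⇒ h·k2=z(1+2/5z)y_n
  y_{n+1}/y_n = 1 + 1/6z + 5/6z(1+2/5z) = 1 + z + 1/3z²
  ⇒ R(z) = 1 + z + 1/3z².

Boundary: |R(x)|=1, x<0.
x=-1.15: |R|=0.2908
R=1: x+1/3x²=0 ⇒ x=−3=-3.0000; min R=1−1/(4·1/3)=0.2500>−1
Confirm numerically:
  x=-2.948: |R|=0.94890 <1
  x=-2.925: |R|=0.92687 <1
  x=-2.727: |R|=0.75184 <1
  x=-1.394: |R|=0.25375 <1
  x=-3.540: |R|=1.63720 >1
  x=-3.492: |R|=1.57269 >1
  x=-3.178: |R|=1.18856 >1
Interval (-3.0000, 0).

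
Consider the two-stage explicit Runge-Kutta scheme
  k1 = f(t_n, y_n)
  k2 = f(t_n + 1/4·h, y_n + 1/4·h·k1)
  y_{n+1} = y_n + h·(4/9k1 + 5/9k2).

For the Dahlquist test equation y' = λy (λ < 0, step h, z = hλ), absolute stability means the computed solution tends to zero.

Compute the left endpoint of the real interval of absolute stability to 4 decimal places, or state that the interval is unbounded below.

z* = -7.2000.

Test eqn y'=λy, z=hλ:
  k1=λy_n ⇒ h·k1=z·y_n;  k2=λ(1+1/4z)y_n ⇒ h·k2=z(1+1/4z)y_n
  y_{n+1}/y_n = 1 + 4/9z + 5/9z(1+1/4z) = 1 + z + 5/36z²
  Hence R(z) = 1 + z + 5/36z².

Find x<0 with |R(x)|<1.
x=-0.64: |R|=0.4169
R=1: x+5/36x²=0 ⇒ x=−36/5=-7.2000; min R=1−1/(4·5/36)=-0.8000>−1
Confirm numerically:
  x=-6.446: |R|=0.32496 <1
  x=-4.599: |R|=0.66139 <1
  x=-4.096: |R|=0.76583 <1
  x=-3.625: |R|=0.79991 <1
  x=-7.640: |R|=1.46689 >1
  x=-7.620: |R|=1.44450 >1
Stable set (-7.2000, 0).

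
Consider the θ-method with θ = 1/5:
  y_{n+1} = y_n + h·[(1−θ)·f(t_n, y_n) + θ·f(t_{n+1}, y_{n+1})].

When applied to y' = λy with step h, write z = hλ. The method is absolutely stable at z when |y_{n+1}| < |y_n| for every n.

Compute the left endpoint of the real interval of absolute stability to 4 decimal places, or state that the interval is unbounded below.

Test eqn y'=λy, z=hλ:
  y_{n+1} = y_n + z·[4/5·y_n + 1/5·y_{n+1}] ⇒ (1 − 1/5z)y_{n+1} = (1 + 4/5z)y_n
  ⇒ R(z) = (1 + 4/5z)/(1 − 1/5z).

Solve |R(x)|<1 on ℝ⁻.
x=-1.32: |R|=0.0443
R=−1: 1+4/5x = −1+1/5x ⇒ -3/5x=2 ⇒ x=2/(-3/5)=-3.3333
Confirm numerically:
  x=-2.314: |R|=0.58190 <1
  x=-2.171: |R|=0.51374 <1
  x=-2.162: |R|=0.50935 <1
  x=-1.479: |R|=0.14138 <1
  x=-3.648: |R|=1.10916 >1
  x=-3.610: |R|=1.09640 >1
  x=-3.607: |R|=1.09539 >1
So |R|<1 on (-3.3333, 0).

z* = -3.3333.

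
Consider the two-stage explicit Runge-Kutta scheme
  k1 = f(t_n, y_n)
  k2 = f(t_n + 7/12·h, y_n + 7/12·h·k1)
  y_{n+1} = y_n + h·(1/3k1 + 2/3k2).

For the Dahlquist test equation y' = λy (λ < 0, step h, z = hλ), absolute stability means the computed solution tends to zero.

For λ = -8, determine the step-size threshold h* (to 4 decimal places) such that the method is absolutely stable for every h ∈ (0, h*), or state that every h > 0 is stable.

(-2.5714,0); λ=-8 ⇒ h* = (18/7)/8 = 0.3214.

With y'=λy (z=hλ):
  k1=λy_n ⇒ h·k1=z·y_n;  k2=λ(1+7/12z)y_n ⇒ h·k2=z(1+7/12z)y_n
  y_{n+1}/y_n = 1 + 1/3z + 2/3z(1+7/12z) = 1 + z + 7/18z²
  R(z) = 1 + z + 7/18z².

Solve |R(x)|<1 on ℝ⁻.
x=-0.81: |R|=0.4451
R=1: x+7/18x²=0 ⇒ x=−18/7=-2.5714; min R=1−1/(4·7/18)=0.3571>−1
Confirm numerically:
  x=-2.163: |R|=0.65644 <1
  x=-2.106: |R|=0.61881 <1
  x=-1.293: |R|=0.35716 <1
  x=-3.164: |R|=1.72913 >1
  x=-2.848: |R|=1.30632 >1
Interval (-2.5714, 0).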